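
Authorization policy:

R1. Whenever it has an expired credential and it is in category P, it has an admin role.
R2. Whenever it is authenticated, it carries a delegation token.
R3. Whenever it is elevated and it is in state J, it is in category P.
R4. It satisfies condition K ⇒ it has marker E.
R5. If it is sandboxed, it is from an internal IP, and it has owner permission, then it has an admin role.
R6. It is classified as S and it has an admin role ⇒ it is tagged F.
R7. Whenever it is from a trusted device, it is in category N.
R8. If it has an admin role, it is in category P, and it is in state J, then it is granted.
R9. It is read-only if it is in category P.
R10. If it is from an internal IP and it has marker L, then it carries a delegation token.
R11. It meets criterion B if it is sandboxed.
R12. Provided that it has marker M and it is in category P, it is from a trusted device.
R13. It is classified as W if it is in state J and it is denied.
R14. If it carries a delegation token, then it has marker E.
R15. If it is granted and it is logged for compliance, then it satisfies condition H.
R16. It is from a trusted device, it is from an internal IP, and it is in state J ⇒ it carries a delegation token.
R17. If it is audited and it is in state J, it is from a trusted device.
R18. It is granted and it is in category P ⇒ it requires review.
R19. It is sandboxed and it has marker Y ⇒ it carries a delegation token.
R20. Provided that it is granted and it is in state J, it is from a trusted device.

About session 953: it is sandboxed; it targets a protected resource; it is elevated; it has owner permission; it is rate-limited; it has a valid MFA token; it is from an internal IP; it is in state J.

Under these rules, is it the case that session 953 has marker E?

By R3 (it is elevated, it is in state J): it is in category P.
By R5 (it is sandboxed, it is from an internal IP, it has owner permission): it has an admin role.
By R8 (it has an admin role, it is in category P, it is in state J): it is granted.
By R20 (it is granted, it is in state J): it is from a trusted device.
By R16 (it is from a trusted device, it is from an internal IP, it is in state J): it carries a delegation token.
By R14 (it carries a delegation token): it has marker E.

Yes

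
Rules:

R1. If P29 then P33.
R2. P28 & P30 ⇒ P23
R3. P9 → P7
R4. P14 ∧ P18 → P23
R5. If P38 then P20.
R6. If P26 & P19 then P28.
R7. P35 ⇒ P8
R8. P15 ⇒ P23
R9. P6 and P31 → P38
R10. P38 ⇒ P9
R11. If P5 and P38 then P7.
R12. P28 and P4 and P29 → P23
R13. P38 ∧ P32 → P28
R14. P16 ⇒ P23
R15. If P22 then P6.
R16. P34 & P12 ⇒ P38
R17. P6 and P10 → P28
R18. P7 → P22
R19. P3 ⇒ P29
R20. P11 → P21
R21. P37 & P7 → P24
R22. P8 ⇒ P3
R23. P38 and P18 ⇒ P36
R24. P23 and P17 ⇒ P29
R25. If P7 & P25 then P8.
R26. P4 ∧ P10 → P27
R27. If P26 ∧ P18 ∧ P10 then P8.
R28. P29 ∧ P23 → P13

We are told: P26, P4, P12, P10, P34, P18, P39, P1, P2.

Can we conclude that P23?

P38  (by R16: P34, P12)
P8  (by R27: P26, P18, P10)
P9  (by R10: P38)
P3  (by R22: P8)
P7  (by R3: P9)
P22  (by R18: P7)
P29  (by R19: P3)
P6  (by R15: P22)
P28  (by R17: P6, P10)
P23  (by R12: P28, P4, P29)

Yes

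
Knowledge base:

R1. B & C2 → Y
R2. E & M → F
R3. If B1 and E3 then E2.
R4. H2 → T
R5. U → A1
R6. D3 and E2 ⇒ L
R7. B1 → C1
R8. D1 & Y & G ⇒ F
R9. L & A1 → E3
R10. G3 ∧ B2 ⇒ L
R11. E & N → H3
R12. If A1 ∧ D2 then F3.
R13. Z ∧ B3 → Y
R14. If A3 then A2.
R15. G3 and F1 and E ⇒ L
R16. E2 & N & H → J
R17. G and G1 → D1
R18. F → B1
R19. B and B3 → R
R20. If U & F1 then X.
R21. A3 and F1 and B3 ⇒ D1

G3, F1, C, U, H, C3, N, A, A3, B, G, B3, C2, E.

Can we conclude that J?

Y  (by R1: B, C2)
A1  (by R5: U)
L  (by R15: G3, F1, E)
D1  (by R21: A3, F1, B3)
F  (by R8: D1, Y, G)
E3  (by R9: L, A1)
B1  (by R18: F)
E2  (by R3: B1, E3)
J  (by R16: E2, N, H)

Yes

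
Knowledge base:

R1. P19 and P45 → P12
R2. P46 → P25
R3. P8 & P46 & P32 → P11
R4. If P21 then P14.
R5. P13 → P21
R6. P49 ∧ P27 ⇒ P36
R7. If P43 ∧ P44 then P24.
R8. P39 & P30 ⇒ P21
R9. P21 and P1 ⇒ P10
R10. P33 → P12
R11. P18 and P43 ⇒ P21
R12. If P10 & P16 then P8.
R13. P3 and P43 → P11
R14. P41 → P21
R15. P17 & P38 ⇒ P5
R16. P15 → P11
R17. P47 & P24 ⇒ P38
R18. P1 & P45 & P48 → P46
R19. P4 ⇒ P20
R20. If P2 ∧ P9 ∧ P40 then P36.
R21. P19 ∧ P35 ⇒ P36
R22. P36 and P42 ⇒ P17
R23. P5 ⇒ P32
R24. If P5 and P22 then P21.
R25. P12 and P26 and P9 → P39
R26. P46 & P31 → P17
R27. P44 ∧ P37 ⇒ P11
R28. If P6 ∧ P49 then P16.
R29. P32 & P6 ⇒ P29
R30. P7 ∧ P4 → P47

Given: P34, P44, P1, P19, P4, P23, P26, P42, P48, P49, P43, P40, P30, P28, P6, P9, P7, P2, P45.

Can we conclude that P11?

P12  (by R1: P19, P45)
P24  (by R7: P43, P44)
P46  (by R18: P1, P45, P48)
P36  (by R20: P2, P9, P40)
P17  (by R22: P36, P42)
P39  (by R25: P12, P26, P9)
P16  (by R28: P6, P49)
P47  (by R30: P7, P4)
P21  (by R8: P39, P30)
P10  (by R9: P21, P1)
P8  (by R12: P10, P16)
P38  (by R17: P47, P24)
P5  (by R15: P17, P38)
P32  (by R23: P5)
P11  (by R3: P8, P46, P32)

Yes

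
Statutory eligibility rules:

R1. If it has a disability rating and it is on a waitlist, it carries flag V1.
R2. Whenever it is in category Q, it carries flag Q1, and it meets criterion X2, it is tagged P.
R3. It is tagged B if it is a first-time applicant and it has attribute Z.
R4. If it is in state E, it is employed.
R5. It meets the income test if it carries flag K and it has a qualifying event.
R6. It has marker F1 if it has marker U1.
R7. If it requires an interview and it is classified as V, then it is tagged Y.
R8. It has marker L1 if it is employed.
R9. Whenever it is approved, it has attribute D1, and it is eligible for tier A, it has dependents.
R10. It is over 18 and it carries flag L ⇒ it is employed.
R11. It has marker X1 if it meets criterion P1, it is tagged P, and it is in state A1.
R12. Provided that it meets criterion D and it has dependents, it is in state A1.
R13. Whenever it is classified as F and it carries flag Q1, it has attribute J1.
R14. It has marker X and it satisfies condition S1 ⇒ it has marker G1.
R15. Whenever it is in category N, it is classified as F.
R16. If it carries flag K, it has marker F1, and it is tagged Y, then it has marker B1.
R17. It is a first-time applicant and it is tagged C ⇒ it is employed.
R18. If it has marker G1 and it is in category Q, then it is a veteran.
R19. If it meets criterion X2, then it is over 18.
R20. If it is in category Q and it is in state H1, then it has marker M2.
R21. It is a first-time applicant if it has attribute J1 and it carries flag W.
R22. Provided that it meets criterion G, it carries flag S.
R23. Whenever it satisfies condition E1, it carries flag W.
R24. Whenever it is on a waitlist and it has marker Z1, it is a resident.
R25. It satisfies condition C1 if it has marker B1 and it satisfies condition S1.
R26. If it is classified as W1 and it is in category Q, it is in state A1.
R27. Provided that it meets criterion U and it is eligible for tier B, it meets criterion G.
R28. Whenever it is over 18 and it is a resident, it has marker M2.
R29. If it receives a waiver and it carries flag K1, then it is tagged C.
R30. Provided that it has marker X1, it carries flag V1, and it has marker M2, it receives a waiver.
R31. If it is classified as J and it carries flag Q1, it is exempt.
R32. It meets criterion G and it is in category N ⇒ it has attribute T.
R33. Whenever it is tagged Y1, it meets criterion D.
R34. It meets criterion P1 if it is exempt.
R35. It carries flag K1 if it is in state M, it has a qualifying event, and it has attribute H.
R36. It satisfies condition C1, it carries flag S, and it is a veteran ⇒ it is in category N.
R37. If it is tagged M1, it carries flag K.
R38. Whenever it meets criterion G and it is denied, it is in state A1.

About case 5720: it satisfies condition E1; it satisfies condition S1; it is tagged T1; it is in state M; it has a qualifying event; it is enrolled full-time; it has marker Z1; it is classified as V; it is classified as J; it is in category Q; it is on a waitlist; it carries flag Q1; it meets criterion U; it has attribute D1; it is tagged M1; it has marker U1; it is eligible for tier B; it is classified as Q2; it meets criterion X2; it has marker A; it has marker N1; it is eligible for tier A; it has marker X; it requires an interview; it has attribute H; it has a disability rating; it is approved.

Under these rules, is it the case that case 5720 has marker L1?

No

Forward chaining from the given facts derives: carries flag V1, is tagged P, has marker F1, is tagged Y, has dependents, has marker G1, is a veteran, is over 18, carries flag W, is a resident, meets criterion G, has marker M2, is exempt, meets criterion P1, carries flag K1, carries flag K, meets the income test, has marker B1, carries flag S, satisfies condition C1, is in category N, is classified as F, has attribute T, has attribute J1, is a first-time applicant.
The only rule concluding "it has marker L1" is R8, which needs "it is employed"; that is never established.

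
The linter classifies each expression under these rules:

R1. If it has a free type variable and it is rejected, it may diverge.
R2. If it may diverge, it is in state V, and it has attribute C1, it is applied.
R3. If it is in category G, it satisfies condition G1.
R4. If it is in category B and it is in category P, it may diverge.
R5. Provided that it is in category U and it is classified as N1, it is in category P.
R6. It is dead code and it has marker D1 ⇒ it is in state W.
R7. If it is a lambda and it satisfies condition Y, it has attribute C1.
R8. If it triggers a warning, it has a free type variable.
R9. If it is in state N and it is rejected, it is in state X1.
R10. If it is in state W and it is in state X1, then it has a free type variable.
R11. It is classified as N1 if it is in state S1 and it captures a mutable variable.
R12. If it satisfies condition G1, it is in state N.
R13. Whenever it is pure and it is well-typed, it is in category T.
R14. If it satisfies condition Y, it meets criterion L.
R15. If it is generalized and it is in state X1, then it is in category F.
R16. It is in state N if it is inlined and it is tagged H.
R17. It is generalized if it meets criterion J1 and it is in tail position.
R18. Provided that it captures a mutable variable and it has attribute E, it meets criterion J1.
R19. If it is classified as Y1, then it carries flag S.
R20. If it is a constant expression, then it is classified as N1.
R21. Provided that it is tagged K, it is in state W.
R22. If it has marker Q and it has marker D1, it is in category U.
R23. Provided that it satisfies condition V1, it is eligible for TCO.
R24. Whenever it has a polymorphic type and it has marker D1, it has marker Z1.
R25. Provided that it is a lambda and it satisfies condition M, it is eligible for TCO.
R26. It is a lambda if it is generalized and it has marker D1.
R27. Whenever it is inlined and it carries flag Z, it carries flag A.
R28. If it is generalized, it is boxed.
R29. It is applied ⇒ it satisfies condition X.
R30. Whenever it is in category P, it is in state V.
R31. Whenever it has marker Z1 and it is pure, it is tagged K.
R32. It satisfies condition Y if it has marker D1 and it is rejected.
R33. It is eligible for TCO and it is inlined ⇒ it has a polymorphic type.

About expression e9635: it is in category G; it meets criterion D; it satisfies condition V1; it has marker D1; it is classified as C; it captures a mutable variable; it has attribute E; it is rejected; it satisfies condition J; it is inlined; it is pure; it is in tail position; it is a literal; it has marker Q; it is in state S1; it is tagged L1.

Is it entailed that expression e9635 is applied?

Yes

By R3 (it is in category G): it satisfies condition G1.
By R11 (it is in state S1, it captures a mutable variable): it is classified as N1.
By R12 (it satisfies condition G1): it is in state N.
By R18 (it captures a mutable variable, it has attribute E): it meets criterion J1.
By R22 (it has marker Q, it has marker D1): it is in category U.
By R23 (it satisfies condition V1): it is eligible for TCO.
By R32 (it has marker D1, it is rejected): it satisfies condition Y.
By R33 (it is eligible for TCO, it is inlined): it has a polymorphic type.
By R5 (it is in category U, it is classified as N1): it is in category P.
By R9 (it is in state N, it is rejected): it is in state X1.
By R17 (it meets criterion J1, it is in tail position): it is generalized.
By R24 (it has a polymorphic type, it has marker D1): it has marker Z1.
By R26 (it is generalized, it has marker D1): it is a lambda.
By R30 (it is in category P): it is in state V.
By R31 (it has marker Z1, it is pure): it is tagged K.
By R7 (it is a lambda, it satisfies condition Y): it has attribute C1.
By R21 (it is tagged K): it is in state W.
By R10 (it is in state W, it is in state X1): it has a free type variable.
By R1 (it has a free type variable, it is rejected): it may diverge.
By R2 (it may diverge, it is in state V, it has attribute C1): it is applied.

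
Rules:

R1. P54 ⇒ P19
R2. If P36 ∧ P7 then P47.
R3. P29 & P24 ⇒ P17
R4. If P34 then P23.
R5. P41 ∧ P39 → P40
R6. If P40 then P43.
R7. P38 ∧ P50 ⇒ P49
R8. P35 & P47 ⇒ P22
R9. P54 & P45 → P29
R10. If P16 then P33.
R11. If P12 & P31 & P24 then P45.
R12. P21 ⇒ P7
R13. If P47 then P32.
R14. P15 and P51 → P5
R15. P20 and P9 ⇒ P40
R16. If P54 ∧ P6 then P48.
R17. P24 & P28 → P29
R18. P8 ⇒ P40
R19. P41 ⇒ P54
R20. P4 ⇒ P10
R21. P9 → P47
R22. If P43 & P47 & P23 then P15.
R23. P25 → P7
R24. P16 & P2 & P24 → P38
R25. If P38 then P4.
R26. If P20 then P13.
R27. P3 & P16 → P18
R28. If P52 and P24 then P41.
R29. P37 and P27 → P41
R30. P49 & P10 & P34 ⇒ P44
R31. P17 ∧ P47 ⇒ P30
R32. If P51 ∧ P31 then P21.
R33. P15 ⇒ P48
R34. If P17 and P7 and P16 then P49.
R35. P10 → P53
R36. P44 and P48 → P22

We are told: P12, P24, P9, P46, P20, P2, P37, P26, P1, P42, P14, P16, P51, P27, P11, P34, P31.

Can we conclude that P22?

Yes

P23  (by R4: P34)
P45  (by R11: P12, P31, P24)
P40  (by R15: P20, P9)
P47  (by R21: P9)
P38  (by R24: P16, P2, P24)
P4  (by R25: P38)
P41  (by R29: P37, P27)
P21  (by R32: P51, P31)
P43  (by R6: P40)
P7  (by R12: P21)
P54  (by R19: P41)
P10  (by R20: P4)
P15  (by R22: P43, P47, P23)
P48  (by R33: P15)
P29  (by R9: P54, P45)
P17  (by R3: P29, P24)
P49  (by R34: P17, P7, P16)
P44  (by R30: P49, P10, P34)
P22  (by R36: P44, P48)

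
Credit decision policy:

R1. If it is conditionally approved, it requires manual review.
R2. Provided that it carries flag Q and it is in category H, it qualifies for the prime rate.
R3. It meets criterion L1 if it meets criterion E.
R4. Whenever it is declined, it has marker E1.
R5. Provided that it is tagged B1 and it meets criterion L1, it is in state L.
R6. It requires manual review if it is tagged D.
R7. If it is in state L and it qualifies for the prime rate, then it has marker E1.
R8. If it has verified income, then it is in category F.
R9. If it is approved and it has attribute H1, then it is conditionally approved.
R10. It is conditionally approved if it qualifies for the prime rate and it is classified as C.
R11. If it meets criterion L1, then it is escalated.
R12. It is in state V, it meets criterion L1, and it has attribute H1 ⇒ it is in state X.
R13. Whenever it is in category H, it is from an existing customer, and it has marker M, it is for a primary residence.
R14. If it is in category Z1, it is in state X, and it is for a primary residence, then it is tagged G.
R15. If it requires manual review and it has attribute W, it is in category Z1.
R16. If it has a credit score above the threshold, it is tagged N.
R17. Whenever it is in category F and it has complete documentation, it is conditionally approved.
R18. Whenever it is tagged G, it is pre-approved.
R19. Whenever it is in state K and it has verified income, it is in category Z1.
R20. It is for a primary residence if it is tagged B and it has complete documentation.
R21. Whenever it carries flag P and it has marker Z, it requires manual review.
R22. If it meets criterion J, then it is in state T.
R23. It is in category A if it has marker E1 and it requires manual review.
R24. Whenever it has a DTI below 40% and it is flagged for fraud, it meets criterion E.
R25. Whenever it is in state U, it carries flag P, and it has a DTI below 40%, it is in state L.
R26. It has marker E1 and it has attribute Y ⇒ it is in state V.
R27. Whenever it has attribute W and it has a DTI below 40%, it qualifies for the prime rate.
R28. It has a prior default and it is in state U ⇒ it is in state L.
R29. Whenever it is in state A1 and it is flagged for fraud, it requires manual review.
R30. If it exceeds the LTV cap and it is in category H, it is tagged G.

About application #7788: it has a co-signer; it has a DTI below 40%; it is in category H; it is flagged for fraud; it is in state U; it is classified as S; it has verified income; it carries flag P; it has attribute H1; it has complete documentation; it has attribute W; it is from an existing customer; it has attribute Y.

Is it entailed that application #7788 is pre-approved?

Forward chaining from the given facts derives: is in category F, is conditionally approved, meets criterion E, is in state L, qualifies for the prime rate, requires manual review, meets criterion L1, has marker E1, is escalated, is in category Z1, is in category A, is in state V, is in state X.
The only rule concluding "it is pre-approved" is R18, which needs "it is tagged G"; that is never established.

No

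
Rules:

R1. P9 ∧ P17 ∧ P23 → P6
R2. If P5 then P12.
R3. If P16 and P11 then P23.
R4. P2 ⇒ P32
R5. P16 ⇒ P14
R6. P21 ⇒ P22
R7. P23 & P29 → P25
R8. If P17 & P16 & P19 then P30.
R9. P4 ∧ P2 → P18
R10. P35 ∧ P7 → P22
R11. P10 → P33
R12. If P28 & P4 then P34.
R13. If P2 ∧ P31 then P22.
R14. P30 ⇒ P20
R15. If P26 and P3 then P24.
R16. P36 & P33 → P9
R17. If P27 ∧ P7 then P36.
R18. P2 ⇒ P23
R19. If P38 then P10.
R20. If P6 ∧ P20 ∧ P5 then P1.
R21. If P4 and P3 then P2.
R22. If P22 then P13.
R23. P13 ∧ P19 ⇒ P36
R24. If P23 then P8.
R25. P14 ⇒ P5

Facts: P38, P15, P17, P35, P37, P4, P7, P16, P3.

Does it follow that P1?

No

Forward chaining from the given facts derives: P14, P22, P10, P2, P13, P5, P12, P32, P18, P33, P23, P8.
The only rule concluding P1 is R20, which needs P6; that is never established.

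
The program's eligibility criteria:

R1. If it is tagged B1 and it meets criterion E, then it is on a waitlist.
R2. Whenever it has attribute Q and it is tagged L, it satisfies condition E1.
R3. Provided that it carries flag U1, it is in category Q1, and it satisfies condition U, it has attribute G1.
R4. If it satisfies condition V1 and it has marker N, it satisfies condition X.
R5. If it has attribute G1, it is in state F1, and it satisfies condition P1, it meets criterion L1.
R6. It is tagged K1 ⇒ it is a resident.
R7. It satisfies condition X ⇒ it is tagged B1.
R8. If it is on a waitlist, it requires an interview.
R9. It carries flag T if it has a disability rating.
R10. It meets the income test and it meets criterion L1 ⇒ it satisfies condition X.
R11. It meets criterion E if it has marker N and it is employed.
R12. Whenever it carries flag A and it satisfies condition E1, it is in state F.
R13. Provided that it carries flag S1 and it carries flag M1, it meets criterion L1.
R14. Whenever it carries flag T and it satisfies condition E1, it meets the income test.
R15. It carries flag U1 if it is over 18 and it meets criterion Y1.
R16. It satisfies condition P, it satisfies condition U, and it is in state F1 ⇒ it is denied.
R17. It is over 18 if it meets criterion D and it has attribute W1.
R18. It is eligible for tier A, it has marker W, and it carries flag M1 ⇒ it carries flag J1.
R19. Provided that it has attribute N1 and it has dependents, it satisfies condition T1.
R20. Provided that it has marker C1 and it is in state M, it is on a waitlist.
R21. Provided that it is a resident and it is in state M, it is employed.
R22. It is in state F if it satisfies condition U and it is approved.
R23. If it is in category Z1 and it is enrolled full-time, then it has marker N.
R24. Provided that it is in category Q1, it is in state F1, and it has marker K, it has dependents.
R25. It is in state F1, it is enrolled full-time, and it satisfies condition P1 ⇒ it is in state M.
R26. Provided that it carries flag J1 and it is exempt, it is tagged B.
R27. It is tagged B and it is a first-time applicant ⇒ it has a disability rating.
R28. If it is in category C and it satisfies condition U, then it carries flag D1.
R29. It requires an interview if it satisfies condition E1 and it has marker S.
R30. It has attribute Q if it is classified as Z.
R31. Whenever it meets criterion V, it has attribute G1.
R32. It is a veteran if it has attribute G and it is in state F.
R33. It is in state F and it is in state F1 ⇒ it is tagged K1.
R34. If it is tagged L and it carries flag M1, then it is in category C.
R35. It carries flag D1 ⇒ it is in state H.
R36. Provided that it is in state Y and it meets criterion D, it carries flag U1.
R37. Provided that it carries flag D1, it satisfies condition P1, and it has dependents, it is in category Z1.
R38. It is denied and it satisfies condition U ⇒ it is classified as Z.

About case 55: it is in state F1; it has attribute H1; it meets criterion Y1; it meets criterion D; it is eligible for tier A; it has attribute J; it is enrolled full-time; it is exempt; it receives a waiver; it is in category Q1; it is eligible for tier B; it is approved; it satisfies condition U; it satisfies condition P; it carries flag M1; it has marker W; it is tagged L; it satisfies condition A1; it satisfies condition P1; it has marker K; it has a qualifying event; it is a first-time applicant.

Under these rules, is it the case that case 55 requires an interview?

No

Forward chaining from the given facts derives: is denied, carries flag J1, is in state F, has dependents, is in state M, is tagged B, has a disability rating, is tagged K1, is in category C, is classified as Z, is a resident, carries flag T, is employed, carries flag D1, has attribute Q, is in state H, is in category Z1, satisfies condition E1, meets the income test, has marker N, meets criterion E.
Rules concluding "it requires an interview": R8 needs "it is on a waitlist"; R29 needs "it has marker S" — none of these are established.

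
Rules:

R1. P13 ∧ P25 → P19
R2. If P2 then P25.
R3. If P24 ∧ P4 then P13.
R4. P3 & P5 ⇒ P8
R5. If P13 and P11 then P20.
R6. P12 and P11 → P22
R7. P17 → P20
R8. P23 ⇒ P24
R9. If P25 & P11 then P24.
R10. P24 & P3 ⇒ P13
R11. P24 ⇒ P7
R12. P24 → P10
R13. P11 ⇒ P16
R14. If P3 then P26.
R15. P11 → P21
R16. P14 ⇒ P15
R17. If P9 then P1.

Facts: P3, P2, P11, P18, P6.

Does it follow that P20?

P25  (by R2: P2)
P24  (by R9: P25, P11)
P13  (by R10: P24, P3)
P20  (by R5: P13, P11)

Yes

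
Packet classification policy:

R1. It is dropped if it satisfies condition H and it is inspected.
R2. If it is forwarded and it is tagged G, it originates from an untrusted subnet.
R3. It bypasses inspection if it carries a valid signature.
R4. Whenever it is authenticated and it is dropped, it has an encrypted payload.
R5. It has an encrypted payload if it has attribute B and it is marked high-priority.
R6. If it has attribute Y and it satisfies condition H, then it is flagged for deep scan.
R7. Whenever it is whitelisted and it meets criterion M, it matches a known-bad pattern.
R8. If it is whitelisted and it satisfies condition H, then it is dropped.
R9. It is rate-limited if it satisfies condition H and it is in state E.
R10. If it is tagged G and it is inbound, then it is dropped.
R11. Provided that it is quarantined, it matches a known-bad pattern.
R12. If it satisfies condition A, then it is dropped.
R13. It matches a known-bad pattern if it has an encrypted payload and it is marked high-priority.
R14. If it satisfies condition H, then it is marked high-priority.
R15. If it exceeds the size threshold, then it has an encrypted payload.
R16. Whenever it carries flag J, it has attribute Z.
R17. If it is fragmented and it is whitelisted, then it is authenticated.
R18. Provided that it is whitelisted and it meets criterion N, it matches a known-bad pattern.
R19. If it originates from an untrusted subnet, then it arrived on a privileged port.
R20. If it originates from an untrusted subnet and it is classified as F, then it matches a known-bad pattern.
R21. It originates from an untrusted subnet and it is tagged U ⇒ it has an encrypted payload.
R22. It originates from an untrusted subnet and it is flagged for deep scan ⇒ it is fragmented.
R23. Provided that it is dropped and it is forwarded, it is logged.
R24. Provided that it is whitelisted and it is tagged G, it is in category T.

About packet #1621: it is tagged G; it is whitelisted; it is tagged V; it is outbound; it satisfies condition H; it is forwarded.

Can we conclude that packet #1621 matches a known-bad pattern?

Forward chaining from the given facts derives: originates from an untrusted subnet, is dropped, is marked high-priority, arrived on a privileged port, is logged, is in category T.
Rules concluding "it matches a known-bad pattern": R7 needs "it meets criterion M"; R11 needs "it is quarantined"; R13 needs "it has an encrypted payload"; R18 needs "it meets criterion N"; R20 needs "it is classified as F" — none of these are established.

No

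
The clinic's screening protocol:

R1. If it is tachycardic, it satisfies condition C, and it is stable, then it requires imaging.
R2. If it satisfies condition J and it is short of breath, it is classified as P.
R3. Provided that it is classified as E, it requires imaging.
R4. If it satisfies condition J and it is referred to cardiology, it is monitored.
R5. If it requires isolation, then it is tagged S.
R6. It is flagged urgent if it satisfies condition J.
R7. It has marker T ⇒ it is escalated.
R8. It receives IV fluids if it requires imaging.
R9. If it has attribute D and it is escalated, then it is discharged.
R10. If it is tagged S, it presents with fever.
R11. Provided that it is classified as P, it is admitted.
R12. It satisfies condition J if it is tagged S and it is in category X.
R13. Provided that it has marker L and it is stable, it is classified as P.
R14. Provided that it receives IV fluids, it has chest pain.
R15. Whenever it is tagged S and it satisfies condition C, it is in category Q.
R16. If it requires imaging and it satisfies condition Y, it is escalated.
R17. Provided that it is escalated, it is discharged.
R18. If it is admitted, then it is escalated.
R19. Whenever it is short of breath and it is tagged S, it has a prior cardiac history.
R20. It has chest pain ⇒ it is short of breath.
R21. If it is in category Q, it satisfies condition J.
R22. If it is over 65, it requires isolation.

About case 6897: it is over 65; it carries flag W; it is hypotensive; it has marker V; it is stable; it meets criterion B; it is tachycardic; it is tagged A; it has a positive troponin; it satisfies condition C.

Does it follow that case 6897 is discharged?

Yes

By R1 (it is tachycardic, it satisfies condition C, it is stable): it requires imaging.
By R8 (it requires imaging): it receives IV fluids.
By R14 (it receives IV fluids): it has chest pain.
By R20 (it has chest pain): it is short of breath.
By R22 (it is over 65): it requires isolation.
By R5 (it requires isolation): it is tagged S.
By R15 (it is tagged S, it satisfies condition C): it is in category Q.
By R21 (it is in category Q): it satisfies condition J.
By R2 (it satisfies condition J, it is short of breath): it is classified as P.
By R11 (it is classified as P): it is admitted.
By R18 (it is admitted): it is escalated.
By R17 (it is escalated): it is discharged.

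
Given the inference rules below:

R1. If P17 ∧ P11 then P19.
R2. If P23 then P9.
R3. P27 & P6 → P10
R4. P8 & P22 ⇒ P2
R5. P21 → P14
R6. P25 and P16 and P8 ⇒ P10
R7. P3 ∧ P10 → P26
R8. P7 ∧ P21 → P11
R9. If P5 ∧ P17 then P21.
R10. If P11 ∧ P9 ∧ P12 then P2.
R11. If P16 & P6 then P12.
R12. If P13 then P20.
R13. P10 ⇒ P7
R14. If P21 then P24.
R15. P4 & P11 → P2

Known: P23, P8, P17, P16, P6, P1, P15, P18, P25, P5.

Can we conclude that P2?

Yes

P9  (by R2: P23)
P10  (by R6: P25, P16, P8)
P21  (by R9: P5, P17)
P12  (by R11: P16, P6)
P7  (by R13: P10)
P11  (by R8: P7, P21)
P2  (by R10: P11, P9, P12)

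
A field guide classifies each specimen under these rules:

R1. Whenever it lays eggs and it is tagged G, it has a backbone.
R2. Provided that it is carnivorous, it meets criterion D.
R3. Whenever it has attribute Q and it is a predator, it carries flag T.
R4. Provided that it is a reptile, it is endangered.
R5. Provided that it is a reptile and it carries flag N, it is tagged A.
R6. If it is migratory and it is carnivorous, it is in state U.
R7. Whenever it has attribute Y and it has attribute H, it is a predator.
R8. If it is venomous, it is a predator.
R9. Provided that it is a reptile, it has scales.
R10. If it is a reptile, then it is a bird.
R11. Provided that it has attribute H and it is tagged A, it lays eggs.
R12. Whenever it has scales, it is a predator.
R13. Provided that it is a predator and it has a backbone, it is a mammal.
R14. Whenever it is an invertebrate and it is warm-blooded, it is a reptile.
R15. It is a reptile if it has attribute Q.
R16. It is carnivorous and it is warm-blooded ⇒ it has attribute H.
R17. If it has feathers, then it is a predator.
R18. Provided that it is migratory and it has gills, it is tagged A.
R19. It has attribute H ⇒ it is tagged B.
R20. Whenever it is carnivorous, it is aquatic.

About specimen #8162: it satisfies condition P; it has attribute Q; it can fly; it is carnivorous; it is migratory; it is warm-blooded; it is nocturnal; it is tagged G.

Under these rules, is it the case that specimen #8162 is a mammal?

Forward chaining from the given facts derives: meets criterion D, is in state U, is a reptile, has attribute H, is tagged B, is aquatic, is endangered, has scales, is a bird, is a predator, carries flag T.
The only rule concluding "it is a mammal" is R13, which needs "it has a backbone"; that is never established.

No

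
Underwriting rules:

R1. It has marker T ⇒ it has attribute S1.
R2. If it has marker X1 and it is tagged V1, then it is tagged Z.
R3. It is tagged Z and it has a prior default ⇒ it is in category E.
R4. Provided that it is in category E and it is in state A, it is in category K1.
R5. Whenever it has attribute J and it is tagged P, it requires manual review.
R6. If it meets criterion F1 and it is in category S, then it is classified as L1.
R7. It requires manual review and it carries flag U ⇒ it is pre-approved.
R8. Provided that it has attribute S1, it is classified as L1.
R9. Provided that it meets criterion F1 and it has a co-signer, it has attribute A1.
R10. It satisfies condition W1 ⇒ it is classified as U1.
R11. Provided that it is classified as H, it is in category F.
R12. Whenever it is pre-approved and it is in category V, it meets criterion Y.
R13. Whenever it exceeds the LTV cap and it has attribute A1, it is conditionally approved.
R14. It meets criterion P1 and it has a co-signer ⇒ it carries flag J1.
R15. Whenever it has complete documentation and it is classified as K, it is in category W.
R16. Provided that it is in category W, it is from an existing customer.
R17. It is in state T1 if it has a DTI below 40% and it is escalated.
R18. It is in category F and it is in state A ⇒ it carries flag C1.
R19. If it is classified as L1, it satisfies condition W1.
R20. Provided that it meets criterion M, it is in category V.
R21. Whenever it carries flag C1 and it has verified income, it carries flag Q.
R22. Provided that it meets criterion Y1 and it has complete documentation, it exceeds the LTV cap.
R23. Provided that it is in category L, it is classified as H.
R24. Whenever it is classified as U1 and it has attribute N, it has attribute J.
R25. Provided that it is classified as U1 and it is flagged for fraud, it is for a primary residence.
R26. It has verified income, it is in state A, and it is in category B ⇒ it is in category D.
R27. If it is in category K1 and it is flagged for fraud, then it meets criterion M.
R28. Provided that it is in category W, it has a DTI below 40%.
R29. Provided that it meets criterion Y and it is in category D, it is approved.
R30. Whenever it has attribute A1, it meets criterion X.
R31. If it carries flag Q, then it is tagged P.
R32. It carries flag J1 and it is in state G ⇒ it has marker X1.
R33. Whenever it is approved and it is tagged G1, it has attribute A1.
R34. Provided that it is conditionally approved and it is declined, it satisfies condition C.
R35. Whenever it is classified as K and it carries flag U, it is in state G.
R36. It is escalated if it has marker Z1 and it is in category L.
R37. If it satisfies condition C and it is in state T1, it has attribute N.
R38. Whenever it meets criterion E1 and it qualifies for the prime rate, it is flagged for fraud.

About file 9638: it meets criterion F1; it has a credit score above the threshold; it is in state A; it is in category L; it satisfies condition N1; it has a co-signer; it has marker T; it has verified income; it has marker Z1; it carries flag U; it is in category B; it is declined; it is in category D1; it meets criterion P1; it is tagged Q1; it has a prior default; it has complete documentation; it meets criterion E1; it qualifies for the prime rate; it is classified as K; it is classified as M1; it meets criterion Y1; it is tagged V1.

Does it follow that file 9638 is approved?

By R1 (it has marker T): it has attribute S1.
By R8 (it has attribute S1): it is classified as L1.
By R9 (it meets criterion F1, it has a co-signer): it has attribute A1.
By R14 (it meets criterion P1, it has a co-signer): it carries flag J1.
By R15 (it has complete documentation, it is classified as K): it is in category W.
By R19 (it is classified as L1): it satisfies condition W1.
By R22 (it meets criterion Y1, it has complete documentation): it exceeds the LTV cap.
By R23 (it is in category L): it is classified as H.
By R26 (it has verified income, it is in state A, it is in category B): it is in category D.
By R28 (it is in category W): it has a DTI below 40%.
By R35 (it is classified as K, it carries flag U): it is in state G.
By R36 (it has marker Z1, it is in category L): it is escalated.
By R38 (it meets criterion E1, it qualifies for the prime rate): it is flagged for fraud.
By R10 (it satisfies condition W1): it is classified as U1.
By R11 (it is classified as H): it is in category F.
By R13 (it exceeds the LTV cap, it has attribute A1): it is conditionally approved.
By R17 (it has a DTI below 40%, it is escalated): it is in state T1.
By R18 (it is in category F, it is in state A): it carries flag C1.
By R21 (it carries flag C1, it has verified income): it carries flag Q.
By R31 (it carries flag Q): it is tagged P.
By R32 (it carries flag J1, it is in state G): it has marker X1.
By R34 (it is conditionally approved, it is declined): it satisfies condition C.
By R37 (it satisfies condition C, it is in state T1): it has attribute N.
By R2 (it has marker X1, it is tagged V1): it is tagged Z.
By R3 (it is tagged Z, it has a prior default): it is in category E.
By R4 (it is in category E, it is in state A): it is in category K1.
By R24 (it is classified as U1, it has attribute N): it has attribute J.
By R27 (it is in category K1, it is flagged for fraud): it meets criterion M.
By R5 (it has attribute J, it is tagged P): it requires manual review.
By R7 (it requires manual review, it carries flag U): it is pre-approved.
By R20 (it meets criterion M): it is in category V.
By R12 (it is pre-approved, it is in category V): it meets criterion Y.
By R29 (it meets criterion Y, it is in category D): it is approved.

Yes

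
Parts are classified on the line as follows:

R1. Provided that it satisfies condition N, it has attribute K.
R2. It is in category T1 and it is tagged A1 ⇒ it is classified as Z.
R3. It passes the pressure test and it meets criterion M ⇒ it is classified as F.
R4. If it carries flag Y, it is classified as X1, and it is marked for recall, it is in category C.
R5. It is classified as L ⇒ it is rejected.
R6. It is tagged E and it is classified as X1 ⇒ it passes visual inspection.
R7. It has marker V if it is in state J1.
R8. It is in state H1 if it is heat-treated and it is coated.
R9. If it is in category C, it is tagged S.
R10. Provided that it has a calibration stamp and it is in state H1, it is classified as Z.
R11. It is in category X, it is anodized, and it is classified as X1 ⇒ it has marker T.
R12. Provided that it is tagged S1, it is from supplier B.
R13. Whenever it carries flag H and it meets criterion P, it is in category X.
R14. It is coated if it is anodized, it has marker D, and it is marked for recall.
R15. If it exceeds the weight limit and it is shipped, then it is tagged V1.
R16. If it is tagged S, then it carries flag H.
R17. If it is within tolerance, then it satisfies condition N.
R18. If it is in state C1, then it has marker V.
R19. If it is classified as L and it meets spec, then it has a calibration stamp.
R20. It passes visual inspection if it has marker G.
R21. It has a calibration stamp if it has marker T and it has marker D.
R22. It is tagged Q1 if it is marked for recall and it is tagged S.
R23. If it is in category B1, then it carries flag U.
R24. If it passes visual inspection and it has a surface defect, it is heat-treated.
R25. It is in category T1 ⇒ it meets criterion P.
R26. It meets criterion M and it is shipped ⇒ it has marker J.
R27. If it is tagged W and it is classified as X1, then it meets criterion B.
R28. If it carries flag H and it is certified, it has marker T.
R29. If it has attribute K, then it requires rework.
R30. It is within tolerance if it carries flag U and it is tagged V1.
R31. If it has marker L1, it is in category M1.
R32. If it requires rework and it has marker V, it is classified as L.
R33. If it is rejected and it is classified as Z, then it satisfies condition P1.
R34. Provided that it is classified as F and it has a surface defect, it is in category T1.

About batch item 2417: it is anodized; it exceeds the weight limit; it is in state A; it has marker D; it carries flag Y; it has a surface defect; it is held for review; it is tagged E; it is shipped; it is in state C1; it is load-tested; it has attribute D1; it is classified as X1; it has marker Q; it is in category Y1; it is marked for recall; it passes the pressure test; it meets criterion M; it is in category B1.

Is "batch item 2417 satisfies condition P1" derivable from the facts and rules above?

Yes

By R3 (it passes the pressure test, it meets criterion M): it is classified as F.
By R4 (it carries flag Y, it is classified as X1, it is marked for recall): it is in category C.
By R6 (it is tagged E, it is classified as X1): it passes visual inspection.
By R9 (it is in category C): it is tagged S.
By R14 (it is anodized, it has marker D, it is marked for recall): it is coated.
By R15 (it exceeds the weight limit, it is shipped): it is tagged V1.
By R16 (it is tagged S): it carries flag H.
By R18 (it is in state C1): it has marker V.
By R23 (it is in category B1): it carries flag U.
By R24 (it passes visual inspection, it has a surface defect): it is heat-treated.
By R30 (it carries flag U, it is tagged V1): it is within tolerance.
By R34 (it is classified as F, it has a surface defect): it is in category T1.
By R8 (it is heat-treated, it is coated): it is in state H1.
By R17 (it is within tolerance): it satisfies condition N.
By R25 (it is in category T1): it meets criterion P.
By R1 (it satisfies condition N): it has attribute K.
By R13 (it carries flag H, it meets criterion P): it is in category X.
By R29 (it has attribute K): it requires rework.
By R32 (it requires rework, it has marker V): it is classified as L.
By R5 (it is classified as L): it is rejected.
By R11 (it is in category X, it is anodized, it is classified as X1): it has marker T.
By R21 (it has marker T, it has marker D): it has a calibration stamp.
By R10 (it has a calibration stamp, it is in state H1): it is classified as Z.
By R33 (it is rejected, it is classified as Z): it satisfies condition P1.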